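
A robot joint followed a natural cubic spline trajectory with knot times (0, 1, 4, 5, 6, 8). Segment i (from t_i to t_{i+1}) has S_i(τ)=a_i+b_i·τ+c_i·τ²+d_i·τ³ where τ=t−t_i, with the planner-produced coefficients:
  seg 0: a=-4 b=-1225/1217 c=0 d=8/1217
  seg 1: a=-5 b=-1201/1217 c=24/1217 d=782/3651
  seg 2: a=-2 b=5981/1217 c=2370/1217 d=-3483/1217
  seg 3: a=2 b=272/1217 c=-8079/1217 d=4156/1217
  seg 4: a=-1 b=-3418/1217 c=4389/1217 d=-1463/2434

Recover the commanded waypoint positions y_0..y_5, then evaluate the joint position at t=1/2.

y_0 = S_0(0) = a_0 = -4
y_1 = S_1(0) = a_1 = -5
y_2 = S_2(0) = a_2 = -2
y_3 = S_3(0) = a_3 = 2
y_4 = S_4(0) = a_4 = -1
y_5 = S_4(2) = 3
t_q=1/2 is in segment 0 (τ=1/2); S_0(τ)=-10959/2434

y_0=-4 y_1=-5 y_2=-2 y_3=2 y_4=-1 y_5=3
S(1/2) = -10959/2434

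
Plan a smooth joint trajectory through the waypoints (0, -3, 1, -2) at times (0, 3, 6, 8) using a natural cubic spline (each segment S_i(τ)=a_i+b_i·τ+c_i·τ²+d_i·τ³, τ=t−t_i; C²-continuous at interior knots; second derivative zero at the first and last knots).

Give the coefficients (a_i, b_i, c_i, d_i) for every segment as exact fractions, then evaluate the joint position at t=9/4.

  seg 0: a=0 b=-413/222 c=0 d=191/1998
  seg 1: a=-3 b=80/111 c=191/222 d=-437/1998
  seg 2: a=1 b=-5/222 c=-41/37 d=41/222
S(9/4) = -14667/4736

Δ: Δ0=-1, Δ1=4/3, Δ2=-3/2
row 1: diag=12, rhs=14; c'=1/4, d'=7/6
row 2: denom=10−3·1/4=37/4; d'=(-17−3·7/6)/(37/4)=-82/37
back: M2=-82/37
back: M1=7/6−1/4·-82/37=191/111
M: M0=0, M1=191/111, M2=-82/37, M3=0
seg 0: a=0, c=M0/2=0, d=(M1−M0)/(6·3)=191/1998, b=Δ0−h0·(2M0+M1)/6=-413/222
seg 1: a=-3, c=M1/2=191/222, d=(M2−M1)/(6·3)=-437/1998, b=Δ1−h1·(2M1+M2)/6=80/111
seg 2: a=1, c=M2/2=-41/37, d=(M3−M2)/(6·2)=41/222, b=Δ2−h2·(2M2+M3)/6=-5/222
t_q=9/4 → seg 0, τ=9/4; S=0+-413/222·τ+0·τ²+191/1998·τ³=-14667/4736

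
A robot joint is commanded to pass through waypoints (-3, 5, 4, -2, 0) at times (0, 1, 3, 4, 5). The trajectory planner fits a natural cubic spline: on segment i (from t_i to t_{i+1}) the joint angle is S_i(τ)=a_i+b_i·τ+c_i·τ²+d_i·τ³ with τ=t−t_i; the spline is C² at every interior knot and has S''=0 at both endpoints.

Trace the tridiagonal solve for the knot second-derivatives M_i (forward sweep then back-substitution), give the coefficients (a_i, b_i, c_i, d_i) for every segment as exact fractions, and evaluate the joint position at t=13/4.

  seg 0: a=-3 b=2223/244 c=0 d=-271/244
  seg 1: a=5 b=705/122 c=-813/244 d=47/488
  seg 2: a=4 b=-390/61 c=-168/61 d=192/61
  seg 3: a=-2 b=-150/61 c=408/61 d=-136/61
S(13/4) = 139/61

Δ: Δ0=8, Δ1=-1/2, Δ2=-6, Δ3=2
row 1: diag=6, rhs=-51; c'=1/3, d'=-17/2
row 2: denom=6−2·1/3=16/3; d'=(-33−2·-17/2)/(16/3)=-3
row 3: denom=4−1·3/16=61/16; d'=(48−1·-3)/(61/16)=816/61
back: M3=816/61
back: M2=-3−3/16·816/61=-336/61
back: M1=-17/2−1/3·-336/61=-813/122
M: M0=0, M1=-813/122, M2=-336/61, M3=816/61, M4=0
seg 0: a=-3, c=M0/2=0, d=(M1−M0)/(6·1)=-271/244, b=Δ0−h0·(2M0+M1)/6=2223/244
seg 1: a=5, c=M1/2=-813/244, d=(M2−M1)/(6·2)=47/488, b=Δ1−h1·(2M1+M2)/6=705/122
seg 2: a=4, c=M2/2=-168/61, d=(M3−M2)/(6·1)=192/61, b=Δ2−h2·(2M2+M3)/6=-390/61
seg 3: a=-2, c=M3/2=408/61, d=(M4−M3)/(6·1)=-136/61, b=Δ3−h3·(2M3+M4)/6=-150/61
t_q=13/4 → seg 2, τ=1/4; S=4+-390/61·τ+-168/61·τ²+192/61·τ³=139/61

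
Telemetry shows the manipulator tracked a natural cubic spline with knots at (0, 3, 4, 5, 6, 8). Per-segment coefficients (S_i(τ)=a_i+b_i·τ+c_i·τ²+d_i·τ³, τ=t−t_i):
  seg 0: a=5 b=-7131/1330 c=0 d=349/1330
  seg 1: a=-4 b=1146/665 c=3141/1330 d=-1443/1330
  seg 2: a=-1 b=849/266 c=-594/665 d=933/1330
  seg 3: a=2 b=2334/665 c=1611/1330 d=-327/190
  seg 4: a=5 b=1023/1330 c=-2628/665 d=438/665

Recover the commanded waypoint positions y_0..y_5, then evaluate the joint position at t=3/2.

y_0 = S_0(0) = a_0 = 5
y_1 = S_1(0) = a_1 = -4
y_2 = S_2(0) = a_2 = -1
y_3 = S_3(0) = a_3 = 2
y_4 = S_4(0) = a_4 = 5
y_5 = S_4(2) = -4
t_q=3/2 is in segment 0 (τ=3/2); S_0(τ)=-22949/10640

y_0=5 y_1=-4 y_2=-1 y_3=2 y_4=5 y_5=-4
S(3/2) = -22949/10640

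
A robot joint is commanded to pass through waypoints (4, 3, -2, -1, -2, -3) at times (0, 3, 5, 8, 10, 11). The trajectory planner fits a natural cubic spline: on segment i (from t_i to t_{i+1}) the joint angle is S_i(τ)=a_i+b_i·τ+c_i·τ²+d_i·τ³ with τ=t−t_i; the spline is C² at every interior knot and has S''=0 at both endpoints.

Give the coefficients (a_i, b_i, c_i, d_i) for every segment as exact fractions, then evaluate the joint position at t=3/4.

  seg 0: a=4 b=2701/4836 c=0 d=-4313/43524
  seg 1: a=3 b=-5119/2418 c=-4313/4836 d=1129/3224
  seg 2: a=-2 b=-1792/1209 c=1462/1209 d=-2191/10881
  seg 3: a=-1 b=407/1209 c=-243/403 d=893/9672
  seg 4: a=-2 b=-2339/2418 c=-79/1612 d=79/4836
S(3/4) = 451575/103168

Δ: Δ0=-1/3, Δ1=-5/2, Δ2=1/3, Δ3=-1/2, Δ4=-1
row 1: diag=10, rhs=-13; c'=1/5, d'=-13/10
row 2: denom=10−2·1/5=48/5; d'=(17−2·-13/10)/(48/5)=49/24
row 3: denom=10−3·5/16=145/16; d'=(-5−3·49/24)/(145/16)=-178/145
row 4: denom=6−2·32/145=806/145; d'=(-3−2·-178/145)/(806/145)=-79/806
back: M4=-79/806
back: M3=-178/145−32/145·-79/806=-486/403
back: M2=49/24−5/16·-486/403=2924/1209
back: M1=-13/10−1/5·2924/1209=-4313/2418
M: M0=0, M1=-4313/2418, M2=2924/1209, M3=-486/403, M4=-79/806, M5=0
seg 0: a=4, c=M0/2=0, d=(M1−M0)/(6·3)=-4313/43524, b=Δ0−h0·(2M0+M1)/6=2701/4836
seg 1: a=3, c=M1/2=-4313/4836, d=(M2−M1)/(6·2)=1129/3224, b=Δ1−h1·(2M1+M2)/6=-5119/2418
seg 2: a=-2, c=M2/2=1462/1209, d=(M3−M2)/(6·3)=-2191/10881, b=Δ2−h2·(2M2+M3)/6=-1792/1209
seg 3: a=-1, c=M3/2=-243/403, d=(M4−M3)/(6·2)=893/9672, b=Δ3−h3·(2M3+M4)/6=407/1209
seg 4: a=-2, c=M4/2=-79/1612, d=(M5−M4)/(6·1)=79/4836, b=Δ4−h4·(2M4+M5)/6=-2339/2418
t_q=3/4 → seg 0, τ=3/4; S=4+2701/4836·τ+0·τ²+-4313/43524·τ³=451575/103168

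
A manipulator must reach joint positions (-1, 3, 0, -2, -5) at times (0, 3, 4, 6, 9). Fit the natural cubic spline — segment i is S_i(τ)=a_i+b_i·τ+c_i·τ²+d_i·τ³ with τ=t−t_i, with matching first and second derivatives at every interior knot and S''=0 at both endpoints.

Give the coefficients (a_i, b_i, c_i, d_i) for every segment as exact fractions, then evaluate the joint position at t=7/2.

Δ: Δ0=4/3, Δ1=-3, Δ2=-1, Δ3=-1
row 1: diag=8, rhs=-26; c'=1/8, d'=-13/4
row 2: denom=6−1·1/8=47/8; d'=(12−1·-13/4)/(47/8)=122/47
row 3: denom=10−2·16/47=438/47; d'=(0−2·122/47)/(438/47)=-122/219
back: M3=-122/219
back: M2=122/47−16/47·-122/219=610/219
back: M1=-13/4−1/8·610/219=-788/219
M: M0=0, M1=-788/219, M2=610/219, M3=-122/219, M4=0
seg 0: a=-1, c=M0/2=0, d=(M1−M0)/(6·3)=-394/1971, b=Δ0−h0·(2M0+M1)/6=686/219
seg 1: a=3, c=M1/2=-394/219, d=(M2−M1)/(6·1)=233/219, b=Δ1−h1·(2M1+M2)/6=-496/219
seg 2: a=0, c=M2/2=305/219, d=(M3−M2)/(6·2)=-61/219, b=Δ2−h2·(2M2+M3)/6=-195/73
seg 3: a=-2, c=M3/2=-61/219, d=(M4−M3)/(6·3)=61/1971, b=Δ3−h3·(2M3+M4)/6=-97/219
t_q=7/2 → seg 1, τ=1/2; S=3+-496/219·τ+-394/219·τ²+233/219·τ³=2717/1752

  seg 0: a=-1 b=686/219 c=0 d=-394/1971
  seg 1: a=3 b=-496/219 c=-394/219 d=233/219
  seg 2: a=0 b=-195/73 c=305/219 d=-61/219
  seg 3: a=-2 b=-97/219 c=-61/219 d=61/1971
S(7/2) = 2717/1752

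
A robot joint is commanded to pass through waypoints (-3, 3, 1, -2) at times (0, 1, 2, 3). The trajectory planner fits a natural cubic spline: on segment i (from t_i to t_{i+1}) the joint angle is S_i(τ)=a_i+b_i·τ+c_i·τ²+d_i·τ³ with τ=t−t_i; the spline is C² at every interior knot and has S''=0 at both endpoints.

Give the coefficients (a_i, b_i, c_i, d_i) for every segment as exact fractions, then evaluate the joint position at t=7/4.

Δ: Δ0=6, Δ1=-2, Δ2=-3
row 1: diag=4, rhs=-48; c'=1/4, d'=-12
row 2: denom=4−1·1/4=15/4; d'=(-6−1·-12)/(15/4)=8/5
back: M2=8/5
back: M1=-12−1/4·8/5=-62/5
M: M0=0, M1=-62/5, M2=8/5, M3=0
seg 0: a=-3, c=M0/2=0, d=(M1−M0)/(6·1)=-31/15, b=Δ0−h0·(2M0+M1)/6=121/15
seg 1: a=3, c=M1/2=-31/5, d=(M2−M1)/(6·1)=7/3, b=Δ1−h1·(2M1+M2)/6=28/15
seg 2: a=1, c=M2/2=4/5, d=(M3−M2)/(6·1)=-4/15, b=Δ2−h2·(2M2+M3)/6=-53/15
t_q=7/4 → seg 1, τ=3/4; S=3+28/15·τ+-31/5·τ²+7/3·τ³=607/320

  seg 0: a=-3 b=121/15 c=0 d=-31/15
  seg 1: a=3 b=28/15 c=-31/5 d=7/3
  seg 2: a=1 b=-53/15 c=4/5 d=-4/15
S(7/4) = 607/320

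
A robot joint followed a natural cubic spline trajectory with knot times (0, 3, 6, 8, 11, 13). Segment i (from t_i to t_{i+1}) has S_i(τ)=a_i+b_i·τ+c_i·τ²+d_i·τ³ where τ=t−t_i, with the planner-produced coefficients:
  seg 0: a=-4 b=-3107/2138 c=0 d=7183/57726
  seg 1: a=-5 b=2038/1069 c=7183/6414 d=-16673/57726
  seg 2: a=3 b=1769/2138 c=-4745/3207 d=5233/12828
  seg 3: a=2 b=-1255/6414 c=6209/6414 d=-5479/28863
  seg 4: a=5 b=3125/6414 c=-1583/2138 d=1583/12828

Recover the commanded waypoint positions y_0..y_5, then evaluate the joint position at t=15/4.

y_0=-4 y_1=-5 y_2=3 y_3=2 y_4=5 y_5=4
S(15/4) = -418989/136832

y_0 = S_0(0) = a_0 = -4
y_1 = S_1(0) = a_1 = -5
y_2 = S_2(0) = a_2 = 3
y_3 = S_3(0) = a_3 = 2
y_4 = S_4(0) = a_4 = 5
y_5 = S_4(2) = 4
t_q=15/4 is in segment 1 (τ=3/4); S_1(τ)=-418989/136832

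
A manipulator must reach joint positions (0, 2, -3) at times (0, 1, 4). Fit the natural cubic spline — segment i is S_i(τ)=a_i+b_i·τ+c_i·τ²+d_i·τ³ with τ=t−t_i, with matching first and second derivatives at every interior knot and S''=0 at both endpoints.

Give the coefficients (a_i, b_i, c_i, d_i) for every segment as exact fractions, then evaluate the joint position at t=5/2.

  seg 0: a=0 b=59/24 c=0 d=-11/24
  seg 1: a=2 b=13/12 c=-11/8 d=11/72
S(5/2) = 67/64

Δ: Δ0=2, Δ1=-5/3
row 1: diag=8, rhs=-22; c'=3/8, d'=-11/4
back: M1=-11/4
M: M0=0, M1=-11/4, M2=0
seg 0: a=0, c=M0/2=0, d=(M1−M0)/(6·1)=-11/24, b=Δ0−h0·(2M0+M1)/6=59/24
seg 1: a=2, c=M1/2=-11/8, d=(M2−M1)/(6·3)=11/72, b=Δ1−h1·(2M1+M2)/6=13/12
t_q=5/2 → seg 1, τ=3/2; S=2+13/12·τ+-11/8·τ²+11/72·τ³=67/64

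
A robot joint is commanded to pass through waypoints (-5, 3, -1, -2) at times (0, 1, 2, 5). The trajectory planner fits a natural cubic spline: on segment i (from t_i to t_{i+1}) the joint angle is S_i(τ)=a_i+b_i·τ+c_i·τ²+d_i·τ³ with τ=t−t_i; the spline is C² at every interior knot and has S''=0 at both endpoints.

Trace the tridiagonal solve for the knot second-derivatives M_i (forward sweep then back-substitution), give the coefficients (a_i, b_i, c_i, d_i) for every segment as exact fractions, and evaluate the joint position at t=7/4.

  seg 0: a=-5 b=1043/93 c=0 d=-299/93
  seg 1: a=3 b=146/93 c=-299/31 d=379/93
  seg 2: a=-1 b=-511/93 c=80/31 d=-80/279
S(7/4) = 935/1984

Δ: Δ0=8, Δ1=-4, Δ2=-1/3
row 1: diag=4, rhs=-72; c'=1/4, d'=-18
row 2: denom=8−1·1/4=31/4; d'=(22−1·-18)/(31/4)=160/31
back: M2=160/31
back: M1=-18−1/4·160/31=-598/31
M: M0=0, M1=-598/31, M2=160/31, M3=0
seg 0: a=-5, c=M0/2=0, d=(M1−M0)/(6·1)=-299/93, b=Δ0−h0·(2M0+M1)/6=1043/93
seg 1: a=3, c=M1/2=-299/31, d=(M2−M1)/(6·1)=379/93, b=Δ1−h1·(2M1+M2)/6=146/93
seg 2: a=-1, c=M2/2=80/31, d=(M3−M2)/(6·3)=-80/279, b=Δ2−h2·(2M2+M3)/6=-511/93
t_q=7/4 → seg 1, τ=3/4; S=3+146/93·τ+-299/31·τ²+379/93·τ³=935/1984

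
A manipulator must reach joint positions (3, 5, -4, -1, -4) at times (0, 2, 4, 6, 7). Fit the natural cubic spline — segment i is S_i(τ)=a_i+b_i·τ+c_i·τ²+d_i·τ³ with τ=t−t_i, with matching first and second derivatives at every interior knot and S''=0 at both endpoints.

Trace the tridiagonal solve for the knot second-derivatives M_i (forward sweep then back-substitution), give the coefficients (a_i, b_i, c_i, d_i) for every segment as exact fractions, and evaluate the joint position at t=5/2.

  seg 0: a=3 b=124/41 c=0 d=-83/164
  seg 1: a=5 b=-125/41 c=-249/82 d=379/328
  seg 2: a=-4 b=-109/82 c=639/164 d=-407/328
  seg 3: a=-1 b=-26/41 c=-291/82 d=97/82
S(5/2) = 7507/2624

Δ: Δ0=1, Δ1=-9/2, Δ2=3/2, Δ3=-3
row 1: diag=8, rhs=-33; c'=1/4, d'=-33/8
row 2: denom=8−2·1/4=15/2; d'=(36−2·-33/8)/(15/2)=59/10
row 3: denom=6−2·4/15=82/15; d'=(-27−2·59/10)/(82/15)=-291/41
back: M3=-291/41
back: M2=59/10−4/15·-291/41=639/82
back: M1=-33/8−1/4·639/82=-249/41
M: M0=0, M1=-249/41, M2=639/82, M3=-291/41, M4=0
seg 0: a=3, c=M0/2=0, d=(M1−M0)/(6·2)=-83/164, b=Δ0−h0·(2M0+M1)/6=124/41
seg 1: a=5, c=M1/2=-249/82, d=(M2−M1)/(6·2)=379/328, b=Δ1−h1·(2M1+M2)/6=-125/41
seg 2: a=-4, c=M2/2=639/164, d=(M3−M2)/(6·2)=-407/328, b=Δ2−h2·(2M2+M3)/6=-109/82
seg 3: a=-1, c=M3/2=-291/82, d=(M4−M3)/(6·1)=97/82, b=Δ3−h3·(2M3+M4)/6=-26/41
t_q=5/2 → seg 1, τ=1/2; S=5+-125/41·τ+-249/82·τ²+379/328·τ³=7507/2624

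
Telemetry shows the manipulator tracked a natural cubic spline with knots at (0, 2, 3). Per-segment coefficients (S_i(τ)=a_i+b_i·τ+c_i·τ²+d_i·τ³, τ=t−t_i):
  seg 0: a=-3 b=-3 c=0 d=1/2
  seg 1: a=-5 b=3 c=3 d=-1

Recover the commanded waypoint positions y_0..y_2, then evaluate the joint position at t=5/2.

y_0 = S_0(0) = a_0 = -3
y_1 = S_1(0) = a_1 = -5
y_2 = S_1(1) = 0
t_q=5/2 is in segment 1 (τ=1/2); S_1(τ)=-23/8

y_0=-3 y_1=-5 y_2=0
S(5/2) = -23/8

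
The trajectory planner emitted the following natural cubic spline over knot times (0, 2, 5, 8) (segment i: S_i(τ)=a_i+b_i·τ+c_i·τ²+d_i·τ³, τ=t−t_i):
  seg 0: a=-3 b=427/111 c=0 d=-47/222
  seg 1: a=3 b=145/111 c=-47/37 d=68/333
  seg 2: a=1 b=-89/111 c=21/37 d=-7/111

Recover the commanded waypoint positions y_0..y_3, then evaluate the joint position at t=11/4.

y_0=-3 y_1=3 y_2=1 y_3=2
S(11/4) = 124/37

y_0 = S_0(0) = a_0 = -3
y_1 = S_1(0) = a_1 = 3
y_2 = S_2(0) = a_2 = 1
y_3 = S_2(3) = 2
t_q=11/4 is in segment 1 (τ=3/4); S_1(τ)=124/37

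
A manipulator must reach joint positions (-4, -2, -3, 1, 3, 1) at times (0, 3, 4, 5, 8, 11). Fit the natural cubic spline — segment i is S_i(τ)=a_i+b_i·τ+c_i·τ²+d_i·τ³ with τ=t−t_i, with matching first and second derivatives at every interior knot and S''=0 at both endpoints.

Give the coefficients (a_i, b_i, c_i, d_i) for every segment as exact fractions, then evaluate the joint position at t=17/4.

Δ: Δ0=2/3, Δ1=-1, Δ2=4, Δ3=2/3, Δ4=-2/3
row 1: diag=8, rhs=-10; c'=1/8, d'=-5/4
row 2: denom=4−1·1/8=31/8; d'=(30−1·-5/4)/(31/8)=250/31
row 3: denom=8−1·8/31=240/31; d'=(-20−1·250/31)/(240/31)=-29/8
row 4: denom=12−3·31/80=867/80; d'=(-8−3·-29/8)/(867/80)=230/867
back: M4=230/867
back: M3=-29/8−31/80·230/867=-3232/867
back: M2=250/31−8/31·-3232/867=7826/867
back: M1=-5/4−1/8·7826/867=-2062/867
M: M0=0, M1=-2062/867, M2=7826/867, M3=-3232/867, M4=230/867, M5=0
seg 0: a=-4, c=M0/2=0, d=(M1−M0)/(6·3)=-1031/7803, b=Δ0−h0·(2M0+M1)/6=1609/867
seg 1: a=-2, c=M1/2=-1031/867, d=(M2−M1)/(6·1)=1648/867, b=Δ1−h1·(2M1+M2)/6=-1484/867
seg 2: a=-3, c=M2/2=3913/867, d=(M3−M2)/(6·1)=-1843/867, b=Δ2−h2·(2M2+M3)/6=466/289
seg 3: a=1, c=M3/2=-1616/867, d=(M4−M3)/(6·3)=577/2601, b=Δ3−h3·(2M3+M4)/6=3695/867
seg 4: a=3, c=M4/2=115/867, d=(M5−M4)/(6·3)=-115/7803, b=Δ4−h4·(2M4+M5)/6=-808/867
t_q=17/4 → seg 2, τ=1/4; S=-3+466/289·τ+3913/867·τ²+-1843/867·τ³=-43429/18496

  seg 0: a=-4 b=1609/867 c=0 d=-1031/7803
  seg 1: a=-2 b=-1484/867 c=-1031/867 d=1648/867
  seg 2: a=-3 b=466/289 c=3913/867 d=-1843/867
  seg 3: a=1 b=3695/867 c=-1616/867 d=577/2601
  seg 4: a=3 b=-808/867 c=115/867 d=-115/7803
S(17/4) = -43429/18496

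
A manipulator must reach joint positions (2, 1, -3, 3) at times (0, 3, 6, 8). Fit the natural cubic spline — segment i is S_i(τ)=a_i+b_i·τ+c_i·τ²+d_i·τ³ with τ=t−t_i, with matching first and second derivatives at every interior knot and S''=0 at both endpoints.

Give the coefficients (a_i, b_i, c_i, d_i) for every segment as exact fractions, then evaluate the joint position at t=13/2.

  seg 0: a=2 b=32/111 c=0 d=-23/333
  seg 1: a=1 b=-175/111 c=-23/37 d=26/111
  seg 2: a=-3 b=113/111 c=55/37 d=-55/222
S(13/2) = -1273/592

Δ: Δ0=-1/3, Δ1=-4/3, Δ2=3
row 1: diag=12, rhs=-6; c'=1/4, d'=-1/2
row 2: denom=10−3·1/4=37/4; d'=(26−3·-1/2)/(37/4)=110/37
back: M2=110/37
back: M1=-1/2−1/4·110/37=-46/37
M: M0=0, M1=-46/37, M2=110/37, M3=0
seg 0: a=2, c=M0/2=0, d=(M1−M0)/(6·3)=-23/333, b=Δ0−h0·(2M0+M1)/6=32/111
seg 1: a=1, c=M1/2=-23/37, d=(M2−M1)/(6·3)=26/111, b=Δ1−h1·(2M1+M2)/6=-175/111
seg 2: a=-3, c=M2/2=55/37, d=(M3−M2)/(6·2)=-55/222, b=Δ2−h2·(2M2+M3)/6=113/111
t_q=13/2 → seg 2, τ=1/2; S=-3+113/111·τ+55/37·τ²+-55/222·τ³=-1273/592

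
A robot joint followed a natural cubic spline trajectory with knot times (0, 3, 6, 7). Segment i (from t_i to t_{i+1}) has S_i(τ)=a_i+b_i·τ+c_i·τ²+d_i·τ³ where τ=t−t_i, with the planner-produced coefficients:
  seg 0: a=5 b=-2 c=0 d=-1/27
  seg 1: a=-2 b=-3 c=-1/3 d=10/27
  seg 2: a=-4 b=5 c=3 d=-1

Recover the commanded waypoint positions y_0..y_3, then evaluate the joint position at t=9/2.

y_0 = S_0(0) = a_0 = 5
y_1 = S_1(0) = a_1 = -2
y_2 = S_2(0) = a_2 = -4
y_3 = S_2(1) = 3
t_q=9/2 is in segment 1 (τ=3/2); S_1(τ)=-6

y_0=5 y_1=-2 y_2=-4 y_3=3
S(9/2) = -6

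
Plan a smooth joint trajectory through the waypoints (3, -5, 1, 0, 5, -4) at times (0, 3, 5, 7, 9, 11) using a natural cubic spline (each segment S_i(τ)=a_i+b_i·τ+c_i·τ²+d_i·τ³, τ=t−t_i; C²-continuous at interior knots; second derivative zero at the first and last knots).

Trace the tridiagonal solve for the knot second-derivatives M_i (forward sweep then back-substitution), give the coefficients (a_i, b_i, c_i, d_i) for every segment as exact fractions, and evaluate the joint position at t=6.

Δ: Δ0=-8/3, Δ1=3, Δ2=-1/2, Δ3=5/2, Δ4=-9/2
row 1: diag=10, rhs=34; c'=1/5, d'=17/5
row 2: denom=8−2·1/5=38/5; d'=(-21−2·17/5)/(38/5)=-139/38
row 3: denom=8−2·5/19=142/19; d'=(18−2·-139/38)/(142/19)=481/142
row 4: denom=8−2·19/71=530/71; d'=(-42−2·481/142)/(530/71)=-3463/530
back: M4=-3463/530
back: M3=481/142−19/71·-3463/530=1361/265
back: M2=-139/38−5/19·1361/265=-531/106
back: M1=17/5−1/5·-531/106=2333/530
M: M0=0, M1=2333/530, M2=-531/106, M3=1361/265, M4=-3463/530, M5=0
seg 0: a=3, c=M0/2=0, d=(M1−M0)/(6·3)=2333/9540, b=Δ0−h0·(2M0+M1)/6=-15479/3180
seg 1: a=-5, c=M1/2=2333/1060, d=(M2−M1)/(6·2)=-1247/1590, b=Δ1−h1·(2M1+M2)/6=2759/1590
seg 2: a=1, c=M2/2=-531/212, d=(M3−M2)/(6·2)=5377/6360, b=Δ2−h2·(2M2+M3)/6=1793/1590
seg 3: a=0, c=M3/2=1361/530, d=(M4−M3)/(6·2)=-1237/1272, b=Δ3−h3·(2M3+M4)/6=997/795
seg 4: a=5, c=M4/2=-3463/1060, d=(M5−M4)/(6·2)=3463/6360, b=Δ4−h4·(2M4+M5)/6=-229/1590
t_q=6 → seg 2, τ=1; S=1+1793/1590·τ+-531/212·τ²+5377/6360·τ³=993/2120

  seg 0: a=3 b=-15479/3180 c=0 d=2333/9540
  seg 1: a=-5 b=2759/1590 c=2333/1060 d=-1247/1590
  seg 2: a=1 b=1793/1590 c=-531/212 d=5377/6360
  seg 3: a=0 b=997/795 c=1361/530 d=-1237/1272
  seg 4: a=5 b=-229/1590 c=-3463/1060 d=3463/6360
S(6) = 993/2120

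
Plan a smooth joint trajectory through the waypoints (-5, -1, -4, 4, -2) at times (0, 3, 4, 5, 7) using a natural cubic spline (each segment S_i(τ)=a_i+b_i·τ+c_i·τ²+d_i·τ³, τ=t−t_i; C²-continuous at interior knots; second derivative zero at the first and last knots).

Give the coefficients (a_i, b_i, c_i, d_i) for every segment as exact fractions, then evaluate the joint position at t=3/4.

Δ: Δ0=4/3, Δ1=-3, Δ2=8, Δ3=-3
row 1: diag=8, rhs=-26; c'=1/8, d'=-13/4
row 2: denom=4−1·1/8=31/8; d'=(66−1·-13/4)/(31/8)=554/31
row 3: denom=6−1·8/31=178/31; d'=(-66−1·554/31)/(178/31)=-1300/89
back: M3=-1300/89
back: M2=554/31−8/31·-1300/89=1926/89
back: M1=-13/4−1/8·1926/89=-530/89
M: M0=0, M1=-530/89, M2=1926/89, M3=-1300/89, M4=0
seg 0: a=-5, c=M0/2=0, d=(M1−M0)/(6·3)=-265/801, b=Δ0−h0·(2M0+M1)/6=1151/267
seg 1: a=-1, c=M1/2=-265/89, d=(M2−M1)/(6·1)=1228/267, b=Δ1−h1·(2M1+M2)/6=-1234/267
seg 2: a=-4, c=M2/2=963/89, d=(M3−M2)/(6·1)=-1613/267, b=Δ2−h2·(2M2+M3)/6=860/267
seg 3: a=4, c=M3/2=-650/89, d=(M4−M3)/(6·2)=325/267, b=Δ3−h3·(2M3+M4)/6=1799/267
t_q=3/4 → seg 0, τ=3/4; S=-5+1151/267·τ+0·τ²+-265/801·τ³=-10859/5696

  seg 0: a=-5 b=1151/267 c=0 d=-265/801
  seg 1: a=-1 b=-1234/267 c=-265/89 d=1228/267
  seg 2: a=-4 b=860/267 c=963/89 d=-1613/267
  seg 3: a=4 b=1799/267 c=-650/89 d=325/267
S(3/4) = -10859/5696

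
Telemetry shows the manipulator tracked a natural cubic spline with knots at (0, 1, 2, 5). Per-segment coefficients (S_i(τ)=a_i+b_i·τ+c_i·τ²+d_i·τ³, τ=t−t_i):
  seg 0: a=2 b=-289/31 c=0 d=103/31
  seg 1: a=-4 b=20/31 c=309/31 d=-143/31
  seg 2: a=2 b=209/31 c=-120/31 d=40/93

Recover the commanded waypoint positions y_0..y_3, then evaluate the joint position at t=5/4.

y_0 = S_0(0) = a_0 = 2
y_1 = S_1(0) = a_1 = -4
y_2 = S_2(0) = a_2 = 2
y_3 = S_2(3) = -1
t_q=5/4 is in segment 1 (τ=1/4); S_1(τ)=-6523/1984

y_0=2 y_1=-4 y_2=2 y_3=-1
S(5/4) = -6523/1984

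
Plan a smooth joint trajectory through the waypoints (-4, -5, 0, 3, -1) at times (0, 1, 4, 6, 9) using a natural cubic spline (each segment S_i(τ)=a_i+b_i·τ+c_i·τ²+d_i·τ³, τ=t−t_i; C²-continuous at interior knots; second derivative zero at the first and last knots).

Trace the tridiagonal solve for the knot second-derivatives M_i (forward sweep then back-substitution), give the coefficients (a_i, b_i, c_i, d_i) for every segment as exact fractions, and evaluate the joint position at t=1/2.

  seg 0: a=-4 b=-461/339 c=0 d=122/339
  seg 1: a=-5 b=-95/339 c=122/113 d=-146/1017
  seg 2: a=0 b=787/339 c=-24/113 d=-269/2712
  seg 3: a=3 b=191/678 c=-365/452 d=365/4068
S(1/2) = -2095/452

Δ: Δ0=-1, Δ1=5/3, Δ2=3/2, Δ3=-4/3
row 1: diag=8, rhs=16; c'=3/8, d'=2
row 2: denom=10−3·3/8=71/8; d'=(-1−3·2)/(71/8)=-56/71
row 3: denom=10−2·16/71=678/71; d'=(-17−2·-56/71)/(678/71)=-365/226
back: M3=-365/226
back: M2=-56/71−16/71·-365/226=-48/113
back: M1=2−3/8·-48/113=244/113
M: M0=0, M1=244/113, M2=-48/113, M3=-365/226, M4=0
seg 0: a=-4, c=M0/2=0, d=(M1−M0)/(6·1)=122/339, b=Δ0−h0·(2M0+M1)/6=-461/339
seg 1: a=-5, c=M1/2=122/113, d=(M2−M1)/(6·3)=-146/1017, b=Δ1−h1·(2M1+M2)/6=-95/339
seg 2: a=0, c=M2/2=-24/113, d=(M3−M2)/(6·2)=-269/2712, b=Δ2−h2·(2M2+M3)/6=787/339
seg 3: a=3, c=M3/2=-365/452, d=(M4−M3)/(6·3)=365/4068, b=Δ3−h3·(2M3+M4)/6=191/678
t_q=1/2 → seg 0, τ=1/2; S=-4+-461/339·τ+0·τ²+122/339·τ³=-2095/452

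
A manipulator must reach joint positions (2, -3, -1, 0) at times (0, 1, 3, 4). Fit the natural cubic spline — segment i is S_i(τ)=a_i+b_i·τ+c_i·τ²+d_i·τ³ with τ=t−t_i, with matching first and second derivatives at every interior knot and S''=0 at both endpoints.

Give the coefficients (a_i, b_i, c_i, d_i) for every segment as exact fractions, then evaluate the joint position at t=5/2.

  seg 0: a=2 b=-49/8 c=0 d=9/8
  seg 1: a=-3 b=-11/4 c=27/8 d=-3/4
  seg 2: a=-1 b=7/4 c=-9/8 d=3/8
S(5/2) = -33/16

Δ: Δ0=-5, Δ1=1, Δ2=1
row 1: diag=6, rhs=36; c'=1/3, d'=6
row 2: denom=6−2·1/3=16/3; d'=(0−2·6)/(16/3)=-9/4
back: M2=-9/4
back: M1=6−1/3·-9/4=27/4
M: M0=0, M1=27/4, M2=-9/4, M3=0
seg 0: a=2, c=M0/2=0, d=(M1−M0)/(6·1)=9/8, b=Δ0−h0·(2M0+M1)/6=-49/8
seg 1: a=-3, c=M1/2=27/8, d=(M2−M1)/(6·2)=-3/4, b=Δ1−h1·(2M1+M2)/6=-11/4
seg 2: a=-1, c=M2/2=-9/8, d=(M3−M2)/(6·1)=3/8, b=Δ2−h2·(2M2+M3)/6=7/4
t_q=5/2 → seg 1, τ=3/2; S=-3+-11/4·τ+27/8·τ²+-3/4·τ³=-33/16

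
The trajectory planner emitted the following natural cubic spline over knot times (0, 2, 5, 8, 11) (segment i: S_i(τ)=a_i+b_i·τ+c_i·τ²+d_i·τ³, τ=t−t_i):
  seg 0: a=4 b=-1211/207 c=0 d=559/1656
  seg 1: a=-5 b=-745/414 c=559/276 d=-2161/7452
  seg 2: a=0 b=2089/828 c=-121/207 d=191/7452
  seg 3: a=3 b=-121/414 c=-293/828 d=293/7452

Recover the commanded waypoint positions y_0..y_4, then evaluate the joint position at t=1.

y_0=4 y_1=-5 y_2=0 y_3=3 y_4=0
S(1) = -835/552

y_0 = S_0(0) = a_0 = 4
y_1 = S_1(0) = a_1 = -5
y_2 = S_2(0) = a_2 = 0
y_3 = S_3(0) = a_3 = 3
y_4 = S_3(3) = 0
t_q=1 is in segment 0 (τ=1); S_0(τ)=-835/552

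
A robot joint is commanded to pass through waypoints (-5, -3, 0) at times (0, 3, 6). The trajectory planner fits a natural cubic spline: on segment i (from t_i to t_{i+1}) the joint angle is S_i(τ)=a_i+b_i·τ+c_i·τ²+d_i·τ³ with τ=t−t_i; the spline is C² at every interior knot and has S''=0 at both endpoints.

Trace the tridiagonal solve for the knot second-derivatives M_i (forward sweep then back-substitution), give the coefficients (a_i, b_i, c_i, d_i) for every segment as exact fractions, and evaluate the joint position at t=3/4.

Δ: Δ0=2/3, Δ1=1
row 1: diag=12, rhs=2; c'=1/4, d'=1/6
back: M1=1/6
M: M0=0, M1=1/6, M2=0
seg 0: a=-5, c=M0/2=0, d=(M1−M0)/(6·3)=1/108, b=Δ0−h0·(2M0+M1)/6=7/12
seg 1: a=-3, c=M1/2=1/12, d=(M2−M1)/(6·3)=-1/108, b=Δ1−h1·(2M1+M2)/6=5/6
t_q=3/4 → seg 0, τ=3/4; S=-5+7/12·τ+0·τ²+1/108·τ³=-1167/256

  seg 0: a=-5 b=7/12 c=0 d=1/108
  seg 1: a=-3 b=5/6 c=1/12 d=-1/108
S(3/4) = -1167/256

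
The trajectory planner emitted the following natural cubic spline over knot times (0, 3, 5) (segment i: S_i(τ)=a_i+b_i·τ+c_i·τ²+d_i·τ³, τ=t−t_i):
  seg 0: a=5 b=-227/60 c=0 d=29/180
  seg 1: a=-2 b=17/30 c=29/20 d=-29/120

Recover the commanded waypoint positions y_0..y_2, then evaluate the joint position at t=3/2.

y_0 = S_0(0) = a_0 = 5
y_1 = S_1(0) = a_1 = -2
y_2 = S_1(2) = 3
t_q=3/2 is in segment 0 (τ=3/2); S_0(τ)=-21/160

y_0=5 y_1=-2 y_2=3
S(3/2) = -21/160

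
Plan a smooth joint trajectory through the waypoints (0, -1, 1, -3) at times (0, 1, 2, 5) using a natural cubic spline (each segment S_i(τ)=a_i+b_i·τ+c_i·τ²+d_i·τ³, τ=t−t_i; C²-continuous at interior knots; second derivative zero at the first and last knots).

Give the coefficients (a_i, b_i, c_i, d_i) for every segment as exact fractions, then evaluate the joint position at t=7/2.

  seg 0: a=0 b=-175/93 c=0 d=82/93
  seg 1: a=-1 b=71/93 c=82/31 d=-131/93
  seg 2: a=1 b=170/93 c=-49/31 d=49/279
S(7/2) = 193/248

Δ: Δ0=-1, Δ1=2, Δ2=-4/3
row 1: diag=4, rhs=18; c'=1/4, d'=9/2
row 2: denom=8−1·1/4=31/4; d'=(-20−1·9/2)/(31/4)=-98/31
back: M2=-98/31
back: M1=9/2−1/4·-98/31=164/31
M: M0=0, M1=164/31, M2=-98/31, M3=0
seg 0: a=0, c=M0/2=0, d=(M1−M0)/(6·1)=82/93, b=Δ0−h0·(2M0+M1)/6=-175/93
seg 1: a=-1, c=M1/2=82/31, d=(M2−M1)/(6·1)=-131/93, b=Δ1−h1·(2M1+M2)/6=71/93
seg 2: a=1, c=M2/2=-49/31, d=(M3−M2)/(6·3)=49/279, b=Δ2−h2·(2M2+M3)/6=170/93
t_q=7/2 → seg 2, τ=3/2; S=1+170/93·τ+-49/31·τ²+49/279·τ³=193/248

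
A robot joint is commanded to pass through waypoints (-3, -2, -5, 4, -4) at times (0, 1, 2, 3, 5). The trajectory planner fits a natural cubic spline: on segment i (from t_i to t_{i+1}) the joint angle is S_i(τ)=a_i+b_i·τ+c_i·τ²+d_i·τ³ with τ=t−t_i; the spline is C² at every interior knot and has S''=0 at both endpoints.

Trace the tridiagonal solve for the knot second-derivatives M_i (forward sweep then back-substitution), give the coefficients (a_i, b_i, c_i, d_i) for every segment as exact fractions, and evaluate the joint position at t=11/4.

Δ: Δ0=1, Δ1=-3, Δ2=9, Δ3=-4
row 1: diag=4, rhs=-24; c'=1/4, d'=-6
row 2: denom=4−1·1/4=15/4; d'=(72−1·-6)/(15/4)=104/5
row 3: denom=6−1·4/15=86/15; d'=(-78−1·104/5)/(86/15)=-741/43
back: M3=-741/43
back: M2=104/5−4/15·-741/43=1092/43
back: M1=-6−1/4·1092/43=-531/43
M: M0=0, M1=-531/43, M2=1092/43, M3=-741/43, M4=0
seg 0: a=-3, c=M0/2=0, d=(M1−M0)/(6·1)=-177/86, b=Δ0−h0·(2M0+M1)/6=263/86
seg 1: a=-2, c=M1/2=-531/86, d=(M2−M1)/(6·1)=541/86, b=Δ1−h1·(2M1+M2)/6=-134/43
seg 2: a=-5, c=M2/2=546/43, d=(M3−M2)/(6·1)=-611/86, b=Δ2−h2·(2M2+M3)/6=293/86
seg 3: a=4, c=M3/2=-741/86, d=(M4−M3)/(6·2)=247/172, b=Δ3−h3·(2M3+M4)/6=322/43
t_q=11/4 → seg 2, τ=3/4; S=-5+293/86·τ+546/43·τ²+-611/86·τ³=9359/5504

  seg 0: a=-3 b=263/86 c=0 d=-177/86
  seg 1: a=-2 b=-134/43 c=-531/86 d=541/86
  seg 2: a=-5 b=293/86 c=546/43 d=-611/86
  seg 3: a=4 b=322/43 c=-741/86 d=247/172
S(11/4) = 9359/5504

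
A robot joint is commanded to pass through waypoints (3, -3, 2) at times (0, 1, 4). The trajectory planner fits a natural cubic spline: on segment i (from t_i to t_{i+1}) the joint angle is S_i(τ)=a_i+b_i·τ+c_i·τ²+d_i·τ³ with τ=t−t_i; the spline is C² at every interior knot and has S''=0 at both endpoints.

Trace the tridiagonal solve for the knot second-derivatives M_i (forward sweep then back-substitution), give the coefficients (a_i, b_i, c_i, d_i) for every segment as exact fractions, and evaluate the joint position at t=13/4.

Δ: Δ0=-6, Δ1=5/3
row 1: diag=8, rhs=46; c'=3/8, d'=23/4
back: M1=23/4
M: M0=0, M1=23/4, M2=0
seg 0: a=3, c=M0/2=0, d=(M1−M0)/(6·1)=23/24, b=Δ0−h0·(2M0+M1)/6=-167/24
seg 1: a=-3, c=M1/2=23/8, d=(M2−M1)/(6·3)=-23/72, b=Δ1−h1·(2M1+M2)/6=-49/12
t_q=13/4 → seg 1, τ=9/4; S=-3+-49/12·τ+23/8·τ²+-23/72·τ³=-651/512

  seg 0: a=3 b=-167/24 c=0 d=23/24
  seg 1: a=-3 b=-49/12 c=23/8 d=-23/72
S(13/4) = -651/512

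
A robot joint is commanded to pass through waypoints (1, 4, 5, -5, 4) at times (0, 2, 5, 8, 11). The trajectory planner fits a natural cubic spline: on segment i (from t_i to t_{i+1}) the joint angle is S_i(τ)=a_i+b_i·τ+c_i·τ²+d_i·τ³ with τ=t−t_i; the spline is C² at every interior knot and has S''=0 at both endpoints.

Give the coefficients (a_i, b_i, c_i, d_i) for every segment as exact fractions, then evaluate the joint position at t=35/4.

  seg 0: a=1 b=100/69 c=0 d=7/552
  seg 1: a=4 b=221/138 c=7/92 d=-413/2484
  seg 2: a=5 b=-671/276 c=-98/69 d=103/276
  seg 3: a=-5 b=-121/138 c=535/276 d=-535/2484
S(35/4) = -27427/5888

Δ: Δ0=3/2, Δ1=1/3, Δ2=-10/3, Δ3=3
row 1: diag=10, rhs=-7; c'=3/10, d'=-7/10
row 2: denom=12−3·3/10=111/10; d'=(-22−3·-7/10)/(111/10)=-199/111
row 3: denom=12−3·10/37=414/37; d'=(38−3·-199/111)/(414/37)=535/138
back: M3=535/138
back: M2=-199/111−10/37·535/138=-196/69
back: M1=-7/10−3/10·-196/69=7/46
M: M0=0, M1=7/46, M2=-196/69, M3=535/138, M4=0
seg 0: a=1, c=M0/2=0, d=(M1−M0)/(6·2)=7/552, b=Δ0−h0·(2M0+M1)/6=100/69
seg 1: a=4, c=M1/2=7/92, d=(M2−M1)/(6·3)=-413/2484, b=Δ1−h1·(2M1+M2)/6=221/138
seg 2: a=5, c=M2/2=-98/69, d=(M3−M2)/(6·3)=103/276, b=Δ2−h2·(2M2+M3)/6=-671/276
seg 3: a=-5, c=M3/2=535/276, d=(M4−M3)/(6·3)=-535/2484, b=Δ3−h3·(2M3+M4)/6=-121/138
t_q=35/4 → seg 3, τ=3/4; S=-5+-121/138·τ+535/276·τ²+-535/2484·τ³=-27427/5888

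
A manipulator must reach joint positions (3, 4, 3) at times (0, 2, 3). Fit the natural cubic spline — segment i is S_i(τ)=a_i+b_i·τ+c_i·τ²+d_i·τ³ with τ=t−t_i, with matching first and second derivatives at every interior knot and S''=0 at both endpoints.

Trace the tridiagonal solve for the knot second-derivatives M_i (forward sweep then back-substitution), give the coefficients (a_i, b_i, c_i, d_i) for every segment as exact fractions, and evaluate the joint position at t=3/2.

  seg 0: a=3 b=1 c=0 d=-1/8
  seg 1: a=4 b=-1/2 c=-3/4 d=1/4
S(3/2) = 261/64

Δ: Δ0=1/2, Δ1=-1
row 1: diag=6, rhs=-9; c'=1/6, d'=-3/2
back: M1=-3/2
M: M0=0, M1=-3/2, M2=0
seg 0: a=3, c=M0/2=0, d=(M1−M0)/(6·2)=-1/8, b=Δ0−h0·(2M0+M1)/6=1
seg 1: a=4, c=M1/2=-3/4, d=(M2−M1)/(6·1)=1/4, b=Δ1−h1·(2M1+M2)/6=-1/2
t_q=3/2 → seg 0, τ=3/2; S=3+1·τ+0·τ²+-1/8·τ³=261/64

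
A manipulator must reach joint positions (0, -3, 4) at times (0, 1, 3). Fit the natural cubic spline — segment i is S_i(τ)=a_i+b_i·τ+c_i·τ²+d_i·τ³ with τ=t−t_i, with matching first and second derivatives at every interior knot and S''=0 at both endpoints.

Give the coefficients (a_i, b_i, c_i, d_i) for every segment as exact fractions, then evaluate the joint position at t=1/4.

Δ: Δ0=-3, Δ1=7/2
row 1: diag=6, rhs=39; c'=1/3, d'=13/2
back: M1=13/2
M: M0=0, M1=13/2, M2=0
seg 0: a=0, c=M0/2=0, d=(M1−M0)/(6·1)=13/12, b=Δ0−h0·(2M0+M1)/6=-49/12
seg 1: a=-3, c=M1/2=13/4, d=(M2−M1)/(6·2)=-13/24, b=Δ1−h1·(2M1+M2)/6=-5/6
t_q=1/4 → seg 0, τ=1/4; S=0+-49/12·τ+0·τ²+13/12·τ³=-257/256

  seg 0: a=0 b=-49/12 c=0 d=13/12
  seg 1: a=-3 b=-5/6 c=13/4 d=-13/24
S(1/4) = -257/256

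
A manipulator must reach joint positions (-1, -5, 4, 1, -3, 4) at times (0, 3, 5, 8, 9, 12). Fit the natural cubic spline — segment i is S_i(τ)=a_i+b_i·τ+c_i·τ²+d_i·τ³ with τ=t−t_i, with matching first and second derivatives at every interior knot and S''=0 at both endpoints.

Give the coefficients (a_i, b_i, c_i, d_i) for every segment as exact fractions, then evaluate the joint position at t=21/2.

  seg 0: a=-1 b=-3067/888 c=0 d=1883/7992
  seg 1: a=-5 b=1291/444 c=1883/888 d=-49/74
  seg 2: a=4 b=1529/444 c=-1645/888 d=989/7992
  seg 3: a=1 b=-3845/888 c=-82/111 d=949/888
  seg 4: a=-3 b=-385/148 c=2191/888 d=-2191/7992
S(21/2) = -5389/2368

Δ: Δ0=-4/3, Δ1=9/2, Δ2=-1, Δ3=-4, Δ4=7/3
row 1: diag=10, rhs=35; c'=1/5, d'=7/2
row 2: denom=10−2·1/5=48/5; d'=(-33−2·7/2)/(48/5)=-25/6
row 3: denom=8−3·5/16=113/16; d'=(-18−3·-25/6)/(113/16)=-88/113
row 4: denom=8−1·16/113=888/113; d'=(38−1·-88/113)/(888/113)=2191/444
back: M4=2191/444
back: M3=-88/113−16/113·2191/444=-164/111
back: M2=-25/6−5/16·-164/111=-1645/444
back: M1=7/2−1/5·-1645/444=1883/444
M: M0=0, M1=1883/444, M2=-1645/444, M3=-164/111, M4=2191/444, M5=0
seg 0: a=-1, c=M0/2=0, d=(M1−M0)/(6·3)=1883/7992, b=Δ0−h0·(2M0+M1)/6=-3067/888
seg 1: a=-5, c=M1/2=1883/888, d=(M2−M1)/(6·2)=-49/74, b=Δ1−h1·(2M1+M2)/6=1291/444
seg 2: a=4, c=M2/2=-1645/888, d=(M3−M2)/(6·3)=989/7992, b=Δ2−h2·(2M2+M3)/6=1529/444
seg 3: a=1, c=M3/2=-82/111, d=(M4−M3)/(6·1)=949/888, b=Δ3−h3·(2M3+M4)/6=-3845/888
seg 4: a=-3, c=M4/2=2191/888, d=(M5−M4)/(6·3)=-2191/7992, b=Δ4−h4·(2M4+M5)/6=-385/148
t_q=21/2 → seg 4, τ=3/2; S=-3+-385/148·τ+2191/888·τ²+-2191/7992·τ³=-5389/2368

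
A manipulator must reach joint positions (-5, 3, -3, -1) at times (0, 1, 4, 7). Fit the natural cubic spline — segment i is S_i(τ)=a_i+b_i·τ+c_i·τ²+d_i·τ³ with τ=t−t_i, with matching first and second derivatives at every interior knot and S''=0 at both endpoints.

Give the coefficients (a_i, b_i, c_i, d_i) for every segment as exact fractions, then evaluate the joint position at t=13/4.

Δ: Δ0=8, Δ1=-2, Δ2=2/3
row 1: diag=8, rhs=-60; c'=3/8, d'=-15/2
row 2: denom=12−3·3/8=87/8; d'=(16−3·-15/2)/(87/8)=308/87
back: M2=308/87
back: M1=-15/2−3/8·308/87=-256/29
M: M0=0, M1=-256/29, M2=308/87, M3=0
seg 0: a=-5, c=M0/2=0, d=(M1−M0)/(6·1)=-128/87, b=Δ0−h0·(2M0+M1)/6=824/87
seg 1: a=3, c=M1/2=-128/29, d=(M2−M1)/(6·3)=538/783, b=Δ1−h1·(2M1+M2)/6=440/87
seg 2: a=-3, c=M2/2=154/87, d=(M3−M2)/(6·3)=-154/783, b=Δ2−h2·(2M2+M3)/6=-250/87
t_q=13/4 → seg 1, τ=9/4; S=3+440/87·τ+-128/29·τ²+538/783·τ³=-129/928

  seg 0: a=-5 b=824/87 c=0 d=-128/87
  seg 1: a=3 b=440/87 c=-128/29 d=538/783
  seg 2: a=-3 b=-250/87 c=154/87 d=-154/783
S(13/4) = -129/928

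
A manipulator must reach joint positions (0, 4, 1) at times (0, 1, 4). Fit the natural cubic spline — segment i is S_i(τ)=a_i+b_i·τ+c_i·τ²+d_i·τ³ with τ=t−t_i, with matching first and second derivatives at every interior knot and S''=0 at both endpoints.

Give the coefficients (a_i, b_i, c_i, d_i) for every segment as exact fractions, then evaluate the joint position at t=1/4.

  seg 0: a=0 b=37/8 c=0 d=-5/8
  seg 1: a=4 b=11/4 c=-15/8 d=5/24
S(1/4) = 587/512

Δ: Δ0=4, Δ1=-1
row 1: diag=8, rhs=-30; c'=3/8, d'=-15/4
back: M1=-15/4
M: M0=0, M1=-15/4, M2=0
seg 0: a=0, c=M0/2=0, d=(M1−M0)/(6·1)=-5/8, b=Δ0−h0·(2M0+M1)/6=37/8
seg 1: a=4, c=M1/2=-15/8, d=(M2−M1)/(6·3)=5/24, b=Δ1−h1·(2M1+M2)/6=11/4
t_q=1/4 → seg 0, τ=1/4; S=0+37/8·τ+0·τ²+-5/8·τ³=587/512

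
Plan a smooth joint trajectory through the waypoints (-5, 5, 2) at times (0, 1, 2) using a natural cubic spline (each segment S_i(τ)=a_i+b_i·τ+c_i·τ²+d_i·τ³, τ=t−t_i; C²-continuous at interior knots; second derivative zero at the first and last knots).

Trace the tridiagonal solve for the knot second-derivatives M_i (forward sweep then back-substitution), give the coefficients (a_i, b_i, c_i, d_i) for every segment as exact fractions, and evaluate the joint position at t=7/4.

  seg 0: a=-5 b=53/4 c=0 d=-13/4
  seg 1: a=5 b=7/2 c=-39/4 d=13/4
S(7/4) = 899/256

Δ: Δ0=10, Δ1=-3
row 1: diag=4, rhs=-78; c'=1/4, d'=-39/2
back: M1=-39/2
M: M0=0, M1=-39/2, M2=0
seg 0: a=-5, c=M0/2=0, d=(M1−M0)/(6·1)=-13/4, b=Δ0−h0·(2M0+M1)/6=53/4
seg 1: a=5, c=M1/2=-39/4, d=(M2−M1)/(6·1)=13/4, b=Δ1−h1·(2M1+M2)/6=7/2
t_q=7/4 → seg 1, τ=3/4; S=5+7/2·τ+-39/4·τ²+13/4·τ³=899/256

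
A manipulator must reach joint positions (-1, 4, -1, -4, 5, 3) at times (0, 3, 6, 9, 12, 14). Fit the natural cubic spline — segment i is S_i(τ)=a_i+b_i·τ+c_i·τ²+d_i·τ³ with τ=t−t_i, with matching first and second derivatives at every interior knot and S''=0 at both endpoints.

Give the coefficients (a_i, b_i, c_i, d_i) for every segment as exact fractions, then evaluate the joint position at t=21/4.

Δ: Δ0=5/3, Δ1=-5/3, Δ2=-1, Δ3=3, Δ4=-1
row 1: diag=12, rhs=-20; c'=1/4, d'=-5/3
row 2: denom=12−3·1/4=45/4; d'=(4−3·-5/3)/(45/4)=4/5
row 3: denom=12−3·4/15=56/5; d'=(24−3·4/5)/(56/5)=27/14
row 4: denom=10−3·15/56=515/56; d'=(-24−3·27/14)/(515/56)=-1668/515
back: M4=-1668/515
back: M3=27/14−15/56·-1668/515=288/103
back: M2=4/5−4/15·288/103=28/515
back: M1=-5/3−1/4·28/515=-2596/1545
M: M0=0, M1=-2596/1545, M2=28/515, M3=288/103, M4=-1668/515, M5=0
seg 0: a=-1, c=M0/2=0, d=(M1−M0)/(6·3)=-1298/13905, b=Δ0−h0·(2M0+M1)/6=1291/515
seg 1: a=4, c=M1/2=-1298/1545, d=(M2−M1)/(6·3)=268/2781, b=Δ1−h1·(2M1+M2)/6=-7/515
seg 2: a=-1, c=M2/2=14/515, d=(M3−M2)/(6·3)=706/4635, b=Δ2−h2·(2M2+M3)/6=-1263/515
seg 3: a=-4, c=M3/2=144/103, d=(M4−M3)/(6·3)=-518/1545, b=Δ3−h3·(2M3+M4)/6=939/515
seg 4: a=5, c=M4/2=-834/515, d=(M5−M4)/(6·2)=139/515, b=Δ4−h4·(2M4+M5)/6=597/515
t_q=21/4 → seg 1, τ=9/4; S=4+-7/515·τ+-1298/1545·τ²+268/2781·τ³=6707/8240

  seg 0: a=-1 b=1291/515 c=0 d=-1298/13905
  seg 1: a=4 b=-7/515 c=-1298/1545 d=268/2781
  seg 2: a=-1 b=-1263/515 c=14/515 d=706/4635
  seg 3: a=-4 b=939/515 c=144/103 d=-518/1545
  seg 4: a=5 b=597/515 c=-834/515 d=139/515
S(21/4) = 6707/8240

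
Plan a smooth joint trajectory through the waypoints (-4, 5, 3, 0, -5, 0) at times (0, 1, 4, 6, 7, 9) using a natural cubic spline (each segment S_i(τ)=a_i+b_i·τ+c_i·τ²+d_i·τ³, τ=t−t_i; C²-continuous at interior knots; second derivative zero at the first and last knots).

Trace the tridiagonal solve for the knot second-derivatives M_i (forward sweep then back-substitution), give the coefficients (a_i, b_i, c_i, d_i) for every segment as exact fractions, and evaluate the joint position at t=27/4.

Δ: Δ0=9, Δ1=-2/3, Δ2=-3/2, Δ3=-5, Δ4=5/2
row 1: diag=8, rhs=-58; c'=3/8, d'=-29/4
row 2: denom=10−3·3/8=71/8; d'=(-5−3·-29/4)/(71/8)=134/71
row 3: denom=6−2·16/71=394/71; d'=(-21−2·134/71)/(394/71)=-1759/394
row 4: denom=6−1·71/394=2293/394; d'=(45−1·-1759/394)/(2293/394)=19489/2293
back: M4=19489/2293
back: M3=-1759/394−71/394·19489/2293=-13749/2293
back: M2=134/71−16/71·-13749/2293=7426/2293
back: M1=-29/4−3/8·7426/2293=-19409/2293
M: M0=0, M1=-19409/2293, M2=7426/2293, M3=-13749/2293, M4=19489/2293, M5=0
seg 0: a=-4, c=M0/2=0, d=(M1−M0)/(6·1)=-19409/13758, b=Δ0−h0·(2M0+M1)/6=143231/13758
seg 1: a=5, c=M1/2=-19409/4586, d=(M2−M1)/(6·3)=8945/13758, b=Δ1−h1·(2M1+M2)/6=42502/6879
seg 2: a=3, c=M2/2=3713/2293, d=(M3−M2)/(6·2)=-21175/27516, b=Δ2−h2·(2M2+M3)/6=-22843/13758
seg 3: a=0, c=M3/2=-13749/4586, d=(M4−M3)/(6·1)=16619/6879, b=Δ3−h3·(2M3+M4)/6=-60781/13758
seg 4: a=-5, c=M4/2=19489/4586, d=(M5−M4)/(6·2)=-19489/27516, b=Δ4−h4·(2M4+M5)/6=-43561/13758
t_q=27/4 → seg 3, τ=3/4; S=0+-60781/13758·τ+-13749/4586·τ²+16619/6879·τ³=-584159/146752

  seg 0: a=-4 b=143231/13758 c=0 d=-19409/13758
  seg 1: a=5 b=42502/6879 c=-19409/4586 d=8945/13758
  seg 2: a=3 b=-22843/13758 c=3713/2293 d=-21175/27516
  seg 3: a=0 b=-60781/13758 c=-13749/4586 d=16619/6879
  seg 4: a=-5 b=-43561/13758 c=19489/4586 d=-19489/27516
S(27/4) = -584159/146752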